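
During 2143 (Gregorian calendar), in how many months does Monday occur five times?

4

A month of length L has five Mondays iff its first Monday is on day ≤ L−28 (so day 1–3 in a 31-day month, 1–2 in a 30-day month, day 1 in a leap February).
Checking each month of 2143: Jan starts Tue (31d); Feb starts Fri (28d); Mar starts Fri (31d); Apr starts Mon (30d) ✓; May starts Wed (31d); Jun starts Sat (30d); Jul starts Mon (31d) ✓; Aug starts Thu (31d); Sep starts Sun (30d) ✓; Oct starts Tue (31d); Nov starts Fri (30d); Dec starts Sun (31d) ✓.
Five-Monday months: April, July, September, December → 4.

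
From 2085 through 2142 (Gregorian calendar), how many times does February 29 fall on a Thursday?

1

Leap years in 2085–2142: 13 of them.
Feb 29 weekday advances by 5 (mod 7) from one leap year to the next four years later (or differs when a century non-leap intervenes).
Leap-day weekdays: 2088:Sun 2092:Fri 2096:Wed 2104:Fri 2108:Wed 2112:Mon 2116:Sat 2120:Thu✓ 2124:Tue 2128:Sun 2132:Fri 2136:Wed 2140:Mon
Thursday: 2120 → 1.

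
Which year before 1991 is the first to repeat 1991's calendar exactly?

Two years share a calendar iff Jan 1 falls on the same weekday and both are leap or both are common. 1991: Jan 1 is Tuesday, common year.
1990: Jan 1 Monday, common
1989: Jan 1 Sunday, common
1988: Jan 1 Friday, leap
1987: Jan 1 Thursday, common
1986: Jan 1 Wednesday, common
1985: Jan 1 Tuesday, common
1985 matches on both conditions.

1985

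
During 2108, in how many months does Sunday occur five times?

A month of length L has five Sundays iff its first Sunday is on day ≤ L−28 (so day 1–3 in a 31-day month, 1–2 in a 30-day month, day 1 in a leap February).
Checking each month of 2108: Jan starts Sun (31d) ✓; Feb starts Wed (29d); Mar starts Thu (31d); Apr starts Sun (30d) ✓; May starts Tue (31d); Jun starts Fri (30d); Jul starts Sun (31d) ✓; Aug starts Wed (31d); Sep starts Sat (30d) ✓; Oct starts Mon (31d); Nov starts Thu (30d); Dec starts Sat (31d) ✓.
Five-Sunday months: January, April, July, September, December → 5.

5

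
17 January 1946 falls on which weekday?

January 1, 1946 is a Tuesday.
January 17 is day 17 of the year, i.e. 16 days after Jan 1.
16 mod 7 = 2, so advance 2 weekdays from Tuesday: Thursday.

Thursday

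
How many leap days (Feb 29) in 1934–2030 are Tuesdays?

4

Leap years in 1934–2030: 24 of them.
Feb 29 weekday advances by 5 (mod 7) from one leap year to the next four years later (or differs when a century non-leap intervenes).
Leap-day weekdays: 1936:Sat 1940:Thu 1944:Tue✓ 1948:Sun 1952:Fri 1956:Wed 1960:Mon 1964:Sat 1968:Thu 1972:Tue✓ 1976:Sun 1980:Fri 1984:Wed 1988:Mon 1992:Sat 1996:Thu 2000:Tue✓ 2004:Sun 2008:Fri 2012:Wed 2016:Mon 2020:Sat 2024:Thu 2028:Tue✓
Tuesday: 1944, 1972, 2000, 2028 → 4.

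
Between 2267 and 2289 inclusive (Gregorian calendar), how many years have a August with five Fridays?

August has 31 days; it has five Fridays when Friday falls among the first (month-length − 28) days — i.e. when August 1 is one of Friday/Thursday/Wednesday.
August 1 by year: 2267:Thu✓ 2268:Sat 2269:Sun 2270:Mon 2271:Tue 2272:Thu✓ 2273:Fri✓ 2274:Sat 2275:Sun 2276:Tue 2277:Wed✓ 2278:Thu✓ 2279:Fri✓ 2280:Sun 2281:Mon 2282:Tue 2283:Wed✓ 2284:Fri✓ 2285:Sat 2286:Sun 2287:Mon 2288:Wed✓ 2289:Thu✓
Years with five Fridays: 2267, 2272, 2273, 2277, 2278, 2279, 2283, 2284, 2288, 2289 → 10.

10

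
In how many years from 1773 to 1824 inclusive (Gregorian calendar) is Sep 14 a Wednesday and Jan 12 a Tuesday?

2

Check each year's weekday for Sep 14 and Jan 12:
  1773: Tue/Tue  1774: Wed/Wed  1775: Thu/Thu  1776: Sat/Fri  1777: Sun/Sun  1778: Mon/Mon  1779: Tue/Tue  1780: Thu/Wed  1781: Fri/Fri  1782: Sat/Sat  1783: Sun/Sun  1784: Tue/Mon  1785: Wed/Wed  1786: Thu/Thu  …(24 more)…  1811: Sat/Sat  1812: Mon/Sun  1813: Tue/Tue  1814: Wed/Wed  1815: Thu/Thu  1816: Sat/Fri  1817: Sun/Sun  1818: Mon/Mon  1819: Tue/Tue  1820: Thu/Wed  1821: Fri/Fri  1822: Sat/Sat  1823: Sun/Sun  1824: Tue/Mon
Both conditions hold in: 1796, 1808 — 2.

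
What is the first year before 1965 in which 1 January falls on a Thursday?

From one year to the next, a fixed date's weekday advances by 1, or by 2 when a Feb 29 lies between the two dates.
1965: January 1 is Friday.
1964: Wednesday (−2)
1963: Tuesday (−1)
1962: Monday (−1)
1961: Sunday (−1)
1960: Friday (−2)
1959: Thursday (−1)
1 January falls on a Thursday in 1959.

1959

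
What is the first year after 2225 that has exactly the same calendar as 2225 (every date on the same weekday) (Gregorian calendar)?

2231

Two years share a calendar iff Jan 1 falls on the same weekday and both are leap or both are common. 2225: Jan 1 is Saturday, common year.
2226: Jan 1 Sunday, common
2227: Jan 1 Monday, common
2228: Jan 1 Tuesday, leap
2229: Jan 1 Thursday, common
2230: Jan 1 Friday, common
2231: Jan 1 Saturday, common
2231 matches on both conditions.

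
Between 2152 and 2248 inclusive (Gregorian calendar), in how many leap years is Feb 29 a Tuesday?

Leap years in 2152–2248: 24 of them.
Feb 29 weekday advances by 5 (mod 7) from one leap year to the next four years later (or differs when a century non-leap intervenes).
Leap-day weekdays: 2152:Tue✓ 2156:Sun 2160:Fri 2164:Wed 2168:Mon 2172:Sat 2176:Thu 2180:Tue✓ 2184:Sun 2188:Fri 2192:Wed 2196:Mon 2204:Wed 2208:Mon 2212:Sat 2216:Thu 2220:Tue✓ 2224:Sun 2228:Fri 2232:Wed 2236:Mon 2240:Sat 2244:Thu 2248:Tue✓
Tuesday: 2152, 2180, 2220, 2248 → 4.

4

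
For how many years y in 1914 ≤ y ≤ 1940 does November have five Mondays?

8

November has 30 days; it has five Mondays when Monday falls among the first (month-length − 28) days — i.e. when November 1 is one of Monday/Sunday.
November 1 by year: 1914:Sun✓ 1915:Mon✓ 1916:Wed 1917:Thu 1918:Fri 1919:Sat 1920:Mon✓ 1921:Tue 1922:Wed 1923:Thu 1924:Sat 1925:Sun✓ 1926:Mon✓ 1927:Tue 1928:Thu 1929:Fri 1930:Sat 1931:Sun✓ 1932:Tue 1933:Wed 1934:Thu 1935:Fri 1936:Sun✓ 1937:Mon✓ 1938:Tue 1939:Wed 1940:Fri
Years with five Mondays: 1914, 1915, 1920, 1925, 1926, 1931, 1936, 1937 → 8.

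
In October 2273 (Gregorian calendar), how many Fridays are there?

October 2273 has 31 days and begins on Wednesday.
The first Friday is October 3.
Fridays fall on 3, 10, 17, 24, 31 — that's 5.

5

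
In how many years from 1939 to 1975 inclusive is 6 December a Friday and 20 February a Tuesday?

2

Check each year's weekday for 6 December and 20 February:
  1939: Wed/Mon  1940: Fri/Tue ✓  1941: Sat/Thu  1942: Sun/Fri  1943: Mon/Sat  1944: Wed/Sun  1945: Thu/Tue  1946: Fri/Wed  1947: Sat/Thu  1948: Mon/Fri  1949: Tue/Sun  1950: Wed/Mon  1951: Thu/Tue  1952: Sat/Wed  …(9 more)…  1962: Thu/Tue  1963: Fri/Wed  1964: Sun/Thu  1965: Mon/Sat  1966: Tue/Sun  1967: Wed/Mon  1968: Fri/Tue ✓  1969: Sat/Thu  1970: Sun/Fri  1971: Mon/Sat  1972: Wed/Sun  1973: Thu/Tue  1974: Fri/Wed  1975: Sat/Thu
Both conditions hold in: 1940, 1968 — 2.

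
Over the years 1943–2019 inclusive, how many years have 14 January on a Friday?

Track 14 January's weekday year by year (advancing +1, or +2 across a Feb 29):
  1943: Thu  1944: Fri (+1) ✓  1945: Sun (+2)  1946: Mon (+1)  1947: Tue (+1)
  1948: Wed (+1)  1949: Fri (+2) ✓  1950: Sat (+1)  1951: Sun (+1)  1952: Mon (+1)
  1953: Wed (+2)  1954: Thu (+1)  1955: Fri (+1) ✓  1956: Sat (+1)  … (49 more years) …
  2006: Sat (+1)  2007: Sun (+1)  2008: Mon (+1)  2009: Wed (+2)  2010: Thu (+1)
  2011: Fri (+1) ✓  2012: Sat (+1)  2013: Mon (+2)  2014: Tue (+1)  2015: Wed (+1)
  2016: Thu (+1)  2017: Sat (+2)  2018: Sun (+1)  2019: Mon (+1)
Friday years: 1944, 1949, 1955, 1966, 1972, 1977, 1983, 1994, 2000, 2005, 2011 — 11 in total.

11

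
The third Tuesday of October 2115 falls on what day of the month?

15

October 1, 2115 is a Tuesday, so the first Tuesday is the 1st.
The third Tuesday is 1 + 14 = 15.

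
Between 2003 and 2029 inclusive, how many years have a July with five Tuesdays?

July has 31 days; it has five Tuesdays when Tuesday falls among the first (month-length − 28) days — i.e. when July 1 is one of Tuesday/Monday/Sunday.
July 1 by year: 2003:Tue✓ 2004:Thu 2005:Fri 2006:Sat 2007:Sun✓ 2008:Tue✓ 2009:Wed 2010:Thu 2011:Fri 2012:Sun✓ 2013:Mon✓ 2014:Tue✓ 2015:Wed 2016:Fri 2017:Sat 2018:Sun✓ 2019:Mon✓ 2020:Wed 2021:Thu 2022:Fri 2023:Sat 2024:Mon✓ 2025:Tue✓ 2026:Wed 2027:Thu 2028:Sat 2029:Sun✓
Years with five Tuesdays: 2003, 2007, 2008, 2012, 2013, 2014, 2018, 2019, 2024, 2025, 2029 → 11.

11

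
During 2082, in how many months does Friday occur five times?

4

A month of length L has five Fridays iff its first Friday is on day ≤ L−28 (so day 1–3 in a 31-day month, 1–2 in a 30-day month, day 1 in a leap February).
Checking each month of 2082: Jan starts Thu (31d) ✓; Feb starts Sun (28d); Mar starts Sun (31d); Apr starts Wed (30d); May starts Fri (31d) ✓; Jun starts Mon (30d); Jul starts Wed (31d) ✓; Aug starts Sat (31d); Sep starts Tue (30d); Oct starts Thu (31d) ✓; Nov starts Sun (30d); Dec starts Tue (31d).
Five-Friday months: January, May, July, October → 4.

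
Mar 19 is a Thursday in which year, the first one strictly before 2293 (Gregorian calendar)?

From one year to the next, a fixed date's weekday advances by 1, or by 2 when a Feb 29 lies between the two dates.
2293: March 19 is Sunday.
2292: Saturday (−1)
2291: Thursday (−2)
Mar 19 falls on a Thursday in 2291.

2291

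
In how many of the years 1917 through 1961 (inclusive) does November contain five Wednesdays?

13

November has 30 days; it has five Wednesdays when Wednesday falls among the first (month-length − 28) days — i.e. when November 1 is one of Wednesday/Tuesday.
November 1 by year: 1917:Thu 1918:Fri 1919:Sat 1920:Mon 1921:Tue✓ 1922:Wed✓ 1923:Thu 1924:Sat 1925:Sun 1926:Mon 1927:Tue✓ 1928:Thu 1929:Fri 1930:Sat 1931:Sun …(15 more)… 1947:Sat 1948:Mon 1949:Tue✓ 1950:Wed✓ 1951:Thu 1952:Sat 1953:Sun 1954:Mon 1955:Tue✓ 1956:Thu 1957:Fri 1958:Sat 1959:Sun 1960:Tue✓ 1961:Wed✓
Years with five Wednesdays: 1921, 1922, 1927, 1932, 1933, 1938, 1939, 1944, 1949, 1950, 1955, 1960, 1961 → 13.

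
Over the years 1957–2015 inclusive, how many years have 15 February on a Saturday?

Track 15 February's weekday year by year (advancing +1, or +2 across a Feb 29):
  1957: Fri  1958: Sat (+1) ✓  1959: Sun (+1)  1960: Mon (+1)  1961: Wed (+2)
  1962: Thu (+1)  1963: Fri (+1)  1964: Sat (+1) ✓  1965: Mon (+2)  1966: Tue (+1)
  1967: Wed (+1)  1968: Thu (+1)  1969: Sat (+2) ✓  1970: Sun (+1)  … (31 more years) …
  2002: Fri (+1)  2003: Sat (+1) ✓  2004: Sun (+1)  2005: Tue (+2)  2006: Wed (+1)
  2007: Thu (+1)  2008: Fri (+1)  2009: Sun (+2)  2010: Mon (+1)  2011: Tue (+1)
  2012: Wed (+1)  2013: Fri (+2)  2014: Sat (+1) ✓  2015: Sun (+1)
Saturday years: 1958, 1964, 1969, 1975, 1986, 1992, 1997, 2003, 2014 — 9 in total.

9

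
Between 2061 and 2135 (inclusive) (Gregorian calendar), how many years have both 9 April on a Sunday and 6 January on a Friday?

Check each year's weekday for 9 April and 6 January:
  2061: Sat/Thu  2062: Sun/Fri ✓  2063: Mon/Sat  2064: Wed/Sun  2065: Thu/Tue  2066: Fri/Wed  2067: Sat/Thu  2068: Mon/Fri  2069: Tue/Sun  2070: Wed/Mon  2071: Thu/Tue  2072: Sat/Wed  2073: Sun/Fri ✓  2074: Mon/Sat  …(47 more)…  2122: Thu/Tue  2123: Fri/Wed  2124: Sun/Thu  2125: Mon/Sat  2126: Tue/Sun  2127: Wed/Mon  2128: Fri/Tue  2129: Sat/Thu  2130: Sun/Fri ✓  2131: Mon/Sat  2132: Wed/Sun  2133: Thu/Tue  2134: Fri/Wed  2135: Sat/Thu
Both conditions hold in: 2062, 2073, 2079, 2090, 2102, 2113, 2119, 2130 — 8.

8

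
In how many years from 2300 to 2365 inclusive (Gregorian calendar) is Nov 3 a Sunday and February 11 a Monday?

8

Check each year's weekday for Nov 3 and February 11:
  2300: Sat/Sun  2301: Sun/Mon ✓  2302: Mon/Tue  2303: Tue/Wed  2304: Thu/Thu  2305: Fri/Sat  2306: Sat/Sun  2307: Sun/Mon ✓  2308: Tue/Tue  2309: Wed/Thu  2310: Thu/Fri  2311: Fri/Sat  2312: Sun/Sun  2313: Mon/Tue  …(38 more)…  2352: Mon/Mon  2353: Tue/Wed  2354: Wed/Thu  2355: Thu/Fri  2356: Sat/Sat  2357: Sun/Mon ✓  2358: Mon/Tue  2359: Tue/Wed  2360: Thu/Thu  2361: Fri/Sat  2362: Sat/Sun  2363: Sun/Mon ✓  2364: Tue/Tue  2365: Wed/Thu
Both conditions hold in: 2301, 2307, 2318, 2329, 2335, 2346, 2357, 2363 — 8.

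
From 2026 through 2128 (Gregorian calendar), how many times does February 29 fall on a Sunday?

Leap years in 2026–2128: 25 of them.
Feb 29 weekday advances by 5 (mod 7) from one leap year to the next four years later (or differs when a century non-leap intervenes).
Leap-day weekdays: 2028:Tue 2032:Sun✓ 2036:Fri 2040:Wed 2044:Mon 2048:Sat 2052:Thu 2056:Tue 2060:Sun✓ 2064:Fri 2068:Wed 2072:Mon 2076:Sat 2080:Thu 2084:Tue 2088:Sun✓ 2092:Fri 2096:Wed 2104:Fri 2108:Wed 2112:Mon 2116:Sat 2120:Thu 2124:Tue 2128:Sun✓
Sunday: 2032, 2060, 2088, 2128 → 4.

4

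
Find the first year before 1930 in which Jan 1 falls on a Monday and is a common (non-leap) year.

Jan 1 advances by 2 weekdays after a leap year and by 1 after a common year.
1930: Jan 1 is Wednesday.
1929: Tuesday
1928: Sunday (leap)
1927: Saturday
1926: Friday
1925: Thursday
1924: Tuesday (leap)
1923: Monday
1923 begins on a Monday and is a common year.

1923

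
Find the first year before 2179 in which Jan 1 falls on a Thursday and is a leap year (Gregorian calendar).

2156

Jan 1 advances by 2 weekdays after a leap year and by 1 after a common year.
2179: Jan 1 is Friday.
2178: Thursday
2177: Wednesday
2176: Monday (leap)
2175: Sunday
2174: Saturday
2173: Friday
2172: Wednesday (leap)
2171: Tuesday
2170: Monday
2169: Sunday
2168: Friday (leap)
2167: Thursday
2166: Wednesday
2165: Tuesday
2164: Sunday (leap)
2163: Saturday
2162: Friday
2161: Thursday
2160: Tuesday (leap)
2159: Monday
2158: Sunday
2157: Saturday
2156: Thursday (leap)
2156 begins on a Thursday and is a leap year.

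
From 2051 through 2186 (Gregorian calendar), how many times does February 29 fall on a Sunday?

Leap years in 2051–2186: 33 of them.
Feb 29 weekday advances by 5 (mod 7) from one leap year to the next four years later (or differs when a century non-leap intervenes).
Leap-day weekdays: 2052:Thu 2056:Tue 2060:Sun✓ 2064:Fri 2068:Wed 2072:Mon 2076:Sat 2080:Thu 2084:Tue 2088:Sun✓ 2092:Fri 2096:Wed 2104:Fri …(7 more)… 2136:Wed 2140:Mon 2144:Sat 2148:Thu 2152:Tue 2156:Sun✓ 2160:Fri 2164:Wed 2168:Mon 2172:Sat 2176:Thu 2180:Tue 2184:Sun✓
Sunday: 2060, 2088, 2128, 2156, 2184 → 5.

5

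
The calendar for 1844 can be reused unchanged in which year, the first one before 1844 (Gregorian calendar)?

1816

Two years share a calendar iff Jan 1 falls on the same weekday and both are leap or both are common. 1844: Jan 1 is Monday, leap year.
1843: Jan 1 Sunday, common
1842: Jan 1 Saturday, common
1841: Jan 1 Friday, common
1840: Jan 1 Wednesday, leap
1839: Jan 1 Tuesday, common
1838: Jan 1 Monday, common
1837: Jan 1 Sunday, common
1836: Jan 1 Friday, leap
1835: Jan 1 Thursday, common
1834: Jan 1 Wednesday, common
1833: Jan 1 Tuesday, common
1832: Jan 1 Sunday, leap
1831: Jan 1 Saturday, common
1830: Jan 1 Friday, common
1829: Jan 1 Thursday, common
1828: Jan 1 Tuesday, leap
1827: Jan 1 Monday, common
1826: Jan 1 Sunday, common
1825: Jan 1 Saturday, common
1824: Jan 1 Thursday, leap
1823: Jan 1 Wednesday, common
1822: Jan 1 Tuesday, common
1821: Jan 1 Monday, common
1820: Jan 1 Saturday, leap
1819: Jan 1 Friday, common
1818: Jan 1 Thursday, common
1817: Jan 1 Wednesday, common
1816: Jan 1 Monday, leap
1816 matches on both conditions.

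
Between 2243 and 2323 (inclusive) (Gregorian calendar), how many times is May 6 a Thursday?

11

Track May 6's weekday year by year (advancing +1, or +2 across a Feb 29):
  2243: Sat  2244: Mon (+2)  2245: Tue (+1)  2246: Wed (+1)  2247: Thu (+1) ✓
  2248: Sat (+2)  2249: Sun (+1)  2250: Mon (+1)  2251: Tue (+1)  2252: Thu (+2) ✓
  2253: Fri (+1)  2254: Sat (+1)  2255: Sun (+1)  2256: Tue (+2)  … (53 more years) …
  2310: Fri (+1)  2311: Sat (+1)  2312: Mon (+2)  2313: Tue (+1)  2314: Wed (+1)
  2315: Thu (+1) ✓  2316: Sat (+2)  2317: Sun (+1)  2318: Mon (+1)  2319: Tue (+1)
  2320: Thu (+2) ✓  2321: Fri (+1)  2322: Sat (+1)  2323: Sun (+1)
Thursday years: 2247, 2252, 2258, 2269, 2275, 2280, 2286, 2297, 2309, 2315, 2320 — 11 in total.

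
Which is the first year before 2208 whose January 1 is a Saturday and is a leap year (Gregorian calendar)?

2180

Jan 1 advances by 2 weekdays after a leap year and by 1 after a common year.
2208: Jan 1 is Friday (leap).
2207: Thursday
2206: Wednesday
2205: Tuesday
2204: Sunday (leap)
2203: Saturday
2202: Friday
2201: Thursday
2200: Wednesday
2199: Tuesday
2198: Monday
2197: Sunday
2196: Friday (leap)
2195: Thursday
2194: Wednesday
2193: Tuesday
2192: Sunday (leap)
2191: Saturday
2190: Friday
2189: Thursday
2188: Tuesday (leap)
2187: Monday
2186: Sunday
2185: Saturday
2184: Thursday (leap)
2183: Wednesday
2182: Tuesday
2181: Monday
2180: Saturday (leap)
2180 begins on a Saturday and is a leap year.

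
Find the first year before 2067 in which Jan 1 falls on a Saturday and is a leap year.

2056

Jan 1 advances by 2 weekdays after a leap year and by 1 after a common year.
2067: Jan 1 is Saturday.
2066: Friday
2065: Thursday
2064: Tuesday (leap)
2063: Monday
2062: Sunday
2061: Saturday
2060: Thursday (leap)
2059: Wednesday
2058: Tuesday
2057: Monday
2056: Saturday (leap)
2056 begins on a Saturday and is a leap year.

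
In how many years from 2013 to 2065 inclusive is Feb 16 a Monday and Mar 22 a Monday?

2

Check each year's weekday for Feb 16 and Mar 22:
  2013: Sat/Fri  2014: Sun/Sat  2015: Mon/Sun  2016: Tue/Tue  2017: Thu/Wed  2018: Fri/Thu  2019: Sat/Fri  2020: Sun/Sun  2021: Tue/Mon  2022: Wed/Tue  2023: Thu/Wed  2024: Fri/Fri  2025: Sun/Sat  2026: Mon/Sun  …(25 more)…  2052: Fri/Fri  2053: Sun/Sat  2054: Mon/Sun  2055: Tue/Mon  2056: Wed/Wed  2057: Fri/Thu  2058: Sat/Fri  2059: Sun/Sat  2060: Mon/Mon ✓  2061: Wed/Tue  2062: Thu/Wed  2063: Fri/Thu  2064: Sat/Sat  2065: Mon/Sun
Both conditions hold in: 2032, 2060 — 2.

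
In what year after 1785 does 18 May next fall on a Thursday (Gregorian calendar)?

1786

From one year to the next, a fixed date's weekday advances by 1, or by 2 when a Feb 29 lies between the two dates.
1785: May 18 is Wednesday.
1786: Thursday (+1)
18 May falls on a Thursday in 1786.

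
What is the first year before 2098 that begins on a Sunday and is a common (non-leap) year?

2090

Jan 1 advances by 2 weekdays after a leap year and by 1 after a common year.
2098: Jan 1 is Wednesday.
2097: Tuesday
2096: Sunday (leap)
2095: Saturday
2094: Friday
2093: Thursday
2092: Tuesday (leap)
2091: Monday
2090: Sunday
2090 begins on a Sunday and is a common year.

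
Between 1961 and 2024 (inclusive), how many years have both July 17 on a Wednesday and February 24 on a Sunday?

7

Check each year's weekday for July 17 and February 24:
  1961: Mon/Fri  1962: Tue/Sat  1963: Wed/Sun ✓  1964: Fri/Mon  1965: Sat/Wed  1966: Sun/Thu  1967: Mon/Fri  1968: Wed/Sat  1969: Thu/Mon  1970: Fri/Tue  1971: Sat/Wed  1972: Mon/Thu  1973: Tue/Sat  1974: Wed/Sun ✓  …(36 more)…  2011: Sun/Thu  2012: Tue/Fri  2013: Wed/Sun ✓  2014: Thu/Mon  2015: Fri/Tue  2016: Sun/Wed  2017: Mon/Fri  2018: Tue/Sat  2019: Wed/Sun ✓  2020: Fri/Mon  2021: Sat/Wed  2022: Sun/Thu  2023: Mon/Fri  2024: Wed/Sat
Both conditions hold in: 1963, 1974, 1985, 1991, 2002, 2013, 2019 — 7.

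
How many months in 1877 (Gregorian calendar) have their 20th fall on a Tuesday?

Check the 20th of each month of 1877: Jan 20: Sat, Feb 20: Tue, Mar 20: Tue, Apr 20: Fri, May 20: Sun, Jun 20: Wed, Jul 20: Fri, Aug 20: Mon, Sep 20: Thu, Oct 20: Sat, Nov 20: Tue, Dec 20: Thu.
Tuesday occurs in February, March, November — 3 months.

3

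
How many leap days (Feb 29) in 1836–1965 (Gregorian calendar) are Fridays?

4

Leap years in 1836–1965: 32 of them.
Feb 29 weekday advances by 5 (mod 7) from one leap year to the next four years later (or differs when a century non-leap intervenes).
Leap-day weekdays: 1836:Mon 1840:Sat 1844:Thu 1848:Tue 1852:Sun 1856:Fri✓ 1860:Wed 1864:Mon 1868:Sat 1872:Thu 1876:Tue 1880:Sun 1884:Fri✓ …(6 more)… 1916:Tue 1920:Sun 1924:Fri✓ 1928:Wed 1932:Mon 1936:Sat 1940:Thu 1944:Tue 1948:Sun 1952:Fri✓ 1956:Wed 1960:Mon 1964:Sat
Friday: 1856, 1884, 1924, 1952 → 4.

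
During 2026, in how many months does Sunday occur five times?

4

A month of length L has five Sundays iff its first Sunday is on day ≤ L−28 (so day 1–3 in a 31-day month, 1–2 in a 30-day month, day 1 in a leap February).
Checking each month of 2026: Jan starts Thu (31d); Feb starts Sun (28d); Mar starts Sun (31d) ✓; Apr starts Wed (30d); May starts Fri (31d) ✓; Jun starts Mon (30d); Jul starts Wed (31d); Aug starts Sat (31d) ✓; Sep starts Tue (30d); Oct starts Thu (31d); Nov starts Sun (30d) ✓; Dec starts Tue (31d).
Five-Sunday months: March, May, August, November → 4.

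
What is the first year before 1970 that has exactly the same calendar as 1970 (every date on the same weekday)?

1959

Two years share a calendar iff Jan 1 falls on the same weekday and both are leap or both are common. 1970: Jan 1 is Thursday, common year.
1969: Jan 1 Wednesday, common
1968: Jan 1 Monday, leap
1967: Jan 1 Sunday, common
1966: Jan 1 Saturday, common
1965: Jan 1 Friday, common
1964: Jan 1 Wednesday, leap
1963: Jan 1 Tuesday, common
1962: Jan 1 Monday, common
1961: Jan 1 Sunday, common
1960: Jan 1 Friday, leap
1959: Jan 1 Thursday, common
1959 matches on both conditions.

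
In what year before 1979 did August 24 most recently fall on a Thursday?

1978

From one year to the next, a fixed date's weekday advances by 1, or by 2 when a Feb 29 lies between the two dates.
1979: August 24 is Friday.
1978: Thursday (−1)
August 24 falls on a Thursday in 1978.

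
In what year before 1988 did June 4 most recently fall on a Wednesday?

1986

From one year to the next, a fixed date's weekday advances by 1, or by 2 when a Feb 29 lies between the two dates.
1988: June 4 is Saturday.
1987: Thursday (−2)
1986: Wednesday (−1)
June 4 falls on a Wednesday in 1986.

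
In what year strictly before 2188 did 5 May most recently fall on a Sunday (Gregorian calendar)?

2182

From one year to the next, a fixed date's weekday advances by 1, or by 2 when a Feb 29 lies between the two dates.
2188: May 5 is Monday.
2187: Saturday (−2)
2186: Friday (−1)
2185: Thursday (−1)
2184: Wednesday (−1)
2183: Monday (−2)
2182: Sunday (−1)
5 May falls on a Sunday in 2182.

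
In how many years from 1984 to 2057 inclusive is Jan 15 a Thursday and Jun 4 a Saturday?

Check each year's weekday for Jan 15 and Jun 4:
  1984: Sun/Mon  1985: Tue/Tue  1986: Wed/Wed  1987: Thu/Thu  1988: Fri/Sat  1989: Sun/Sun  1990: Mon/Mon  1991: Tue/Tue  1992: Wed/Thu  1993: Fri/Fri  1994: Sat/Sat  1995: Sun/Sun  1996: Mon/Tue  1997: Wed/Wed  …(46 more)…  2044: Fri/Sat  2045: Sun/Sun  2046: Mon/Mon  2047: Tue/Tue  2048: Wed/Thu  2049: Fri/Fri  2050: Sat/Sat  2051: Sun/Sun  2052: Mon/Tue  2053: Wed/Wed  2054: Thu/Thu  2055: Fri/Fri  2056: Sat/Sun  2057: Mon/Mon
Both conditions hold in: no year — 0.

0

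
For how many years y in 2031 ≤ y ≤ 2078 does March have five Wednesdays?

March has 31 days; it has five Wednesdays when Wednesday falls among the first (month-length − 28) days — i.e. when March 1 is one of Wednesday/Tuesday/Monday.
March 1 by year: 2031:Sat 2032:Mon✓ 2033:Tue✓ 2034:Wed✓ 2035:Thu 2036:Sat 2037:Sun 2038:Mon✓ 2039:Tue✓ 2040:Thu 2041:Fri 2042:Sat 2043:Sun 2044:Tue✓ 2045:Wed✓ …(18 more)… 2064:Sat 2065:Sun 2066:Mon✓ 2067:Tue✓ 2068:Thu 2069:Fri 2070:Sat 2071:Sun 2072:Tue✓ 2073:Wed✓ 2074:Thu 2075:Fri 2076:Sun 2077:Mon✓ 2078:Tue✓
Years with five Wednesdays: 2032, 2033, 2034, 2038, 2039, 2044, 2045, 2049, 2050, 2051, 2055, 2056, 2060, 2061, 2062, 2066, 2067, 2072, 2073, 2077, 2078 → 21.

21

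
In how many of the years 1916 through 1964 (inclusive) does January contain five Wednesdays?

January has 31 days; it has five Wednesdays when Wednesday falls among the first (month-length − 28) days — i.e. when January 1 is one of Wednesday/Tuesday/Monday.
January 1 by year: 1916:Sat 1917:Mon✓ 1918:Tue✓ 1919:Wed✓ 1920:Thu 1921:Sat 1922:Sun 1923:Mon✓ 1924:Tue✓ 1925:Thu 1926:Fri 1927:Sat 1928:Sun 1929:Tue✓ 1930:Wed✓ …(19 more)… 1950:Sun 1951:Mon✓ 1952:Tue✓ 1953:Thu 1954:Fri 1955:Sat 1956:Sun 1957:Tue✓ 1958:Wed✓ 1959:Thu 1960:Fri 1961:Sun 1962:Mon✓ 1963:Tue✓ 1964:Wed✓
Years with five Wednesdays: 1917, 1918, 1919, 1923, 1924, 1929, 1930, 1934, 1935, 1936, 1940, 1941, 1945, 1946, 1947, 1951, 1952, 1957, 1958, 1962, 1963, 1964 → 22.

22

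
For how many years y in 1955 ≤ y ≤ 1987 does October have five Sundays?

13

October has 31 days; it has five Sundays when Sunday falls among the first (month-length − 28) days — i.e. when October 1 is one of Sunday/Saturday/Friday.
October 1 by year: 1955:Sat✓ 1956:Mon 1957:Tue 1958:Wed 1959:Thu 1960:Sat✓ 1961:Sun✓ 1962:Mon 1963:Tue 1964:Thu 1965:Fri✓ 1966:Sat✓ 1967:Sun✓ 1968:Tue 1969:Wed …(3 more)… 1973:Mon 1974:Tue 1975:Wed 1976:Fri✓ 1977:Sat✓ 1978:Sun✓ 1979:Mon 1980:Wed 1981:Thu 1982:Fri✓ 1983:Sat✓ 1984:Mon 1985:Tue 1986:Wed 1987:Thu
Years with five Sundays: 1955, 1960, 1961, 1965, 1966, 1967, 1971, 1972, 1976, 1977, 1978, 1982, 1983 → 13.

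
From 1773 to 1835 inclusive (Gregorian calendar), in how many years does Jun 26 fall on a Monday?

8

Track Jun 26's weekday year by year (advancing +1, or +2 across a Feb 29):
  1773: Sat  1774: Sun (+1)  1775: Mon (+1) ✓  1776: Wed (+2)  1777: Thu (+1)
  1778: Fri (+1)  1779: Sat (+1)  1780: Mon (+2) ✓  1781: Tue (+1)  1782: Wed (+1)
  1783: Thu (+1)  1784: Sat (+2)  1785: Sun (+1)  1786: Mon (+1) ✓  … (35 more years) …
  1822: Wed (+1)  1823: Thu (+1)  1824: Sat (+2)  1825: Sun (+1)  1826: Mon (+1) ✓
  1827: Tue (+1)  1828: Thu (+2)  1829: Fri (+1)  1830: Sat (+1)  1831: Sun (+1)
  1832: Tue (+2)  1833: Wed (+1)  1834: Thu (+1)  1835: Fri (+1)
Monday years: 1775, 1780, 1786, 1797, 1809, 1815, 1820, 1826 — 8 in total.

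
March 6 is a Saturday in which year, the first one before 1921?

1920

From one year to the next, a fixed date's weekday advances by 1, or by 2 when a Feb 29 lies between the two dates.
1921: March 6 is Sunday.
1920: Saturday (−1)
March 6 falls on a Saturday in 1920.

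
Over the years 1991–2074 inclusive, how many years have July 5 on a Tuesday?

12

Track July 5's weekday year by year (advancing +1, or +2 across a Feb 29):
  1991: Fri  1992: Sun (+2)  1993: Mon (+1)  1994: Tue (+1) ✓  1995: Wed (+1)
  1996: Fri (+2)  1997: Sat (+1)  1998: Sun (+1)  1999: Mon (+1)  2000: Wed (+2)
  2001: Thu (+1)  2002: Fri (+1)  2003: Sat (+1)  2004: Mon (+2)  … (56 more years) …
  2061: Tue (+1) ✓  2062: Wed (+1)  2063: Thu (+1)  2064: Sat (+2)  2065: Sun (+1)
  2066: Mon (+1)  2067: Tue (+1) ✓  2068: Thu (+2)  2069: Fri (+1)  2070: Sat (+1)
  2071: Sun (+1)  2072: Tue (+2) ✓  2073: Wed (+1)  2074: Thu (+1)
Tuesday years: 1994, 2005, 2011, 2016, 2022, 2033, 2039, 2044, 2050, 2061, 2067, 2072 — 12 in total.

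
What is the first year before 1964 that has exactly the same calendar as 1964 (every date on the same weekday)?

Two years share a calendar iff Jan 1 falls on the same weekday and both are leap or both are common. 1964: Jan 1 is Wednesday, leap year.
1963: Jan 1 Tuesday, common
1962: Jan 1 Monday, common
1961: Jan 1 Sunday, common
1960: Jan 1 Friday, leap
1959: Jan 1 Thursday, common
1958: Jan 1 Wednesday, common
1957: Jan 1 Tuesday, common
1956: Jan 1 Sunday, leap
1955: Jan 1 Saturday, common
1954: Jan 1 Friday, common
1953: Jan 1 Thursday, common
1952: Jan 1 Tuesday, leap
1951: Jan 1 Monday, common
1950: Jan 1 Sunday, common
1949: Jan 1 Saturday, common
1948: Jan 1 Thursday, leap
1947: Jan 1 Wednesday, common
1946: Jan 1 Tuesday, common
1945: Jan 1 Monday, common
1944: Jan 1 Saturday, leap
1943: Jan 1 Friday, common
1942: Jan 1 Thursday, common
1941: Jan 1 Wednesday, common
1940: Jan 1 Monday, leap
1939: Jan 1 Sunday, common
1938: Jan 1 Saturday, common
1937: Jan 1 Friday, common
1936: Jan 1 Wednesday, leap
1936 matches on both conditions.

1936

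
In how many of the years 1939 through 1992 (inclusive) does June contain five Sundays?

16

June has 30 days; it has five Sundays when Sunday falls among the first (month-length − 28) days — i.e. when June 1 is one of Sunday/Saturday.
June 1 by year: 1939:Thu 1940:Sat✓ 1941:Sun✓ 1942:Mon 1943:Tue 1944:Thu 1945:Fri 1946:Sat✓ 1947:Sun✓ 1948:Tue 1949:Wed 1950:Thu 1951:Fri 1952:Sun✓ 1953:Mon …(24 more)… 1978:Thu 1979:Fri 1980:Sun✓ 1981:Mon 1982:Tue 1983:Wed 1984:Fri 1985:Sat✓ 1986:Sun✓ 1987:Mon 1988:Wed 1989:Thu 1990:Fri 1991:Sat✓ 1992:Mon
Years with five Sundays: 1940, 1941, 1946, 1947, 1952, 1957, 1958, 1963, 1968, 1969, 1974, 1975, 1980, 1985, 1986, 1991 → 16.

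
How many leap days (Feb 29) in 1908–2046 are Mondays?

5

Leap years in 1908–2046: 35 of them.
Feb 29 weekday advances by 5 (mod 7) from one leap year to the next four years later (or differs when a century non-leap intervenes).
Leap-day weekdays: 1908:Sat 1912:Thu 1916:Tue 1920:Sun 1924:Fri 1928:Wed 1932:Mon✓ 1936:Sat 1940:Thu 1944:Tue 1948:Sun 1952:Fri 1956:Wed …(9 more)… 1996:Thu 2000:Tue 2004:Sun 2008:Fri 2012:Wed 2016:Mon✓ 2020:Sat 2024:Thu 2028:Tue 2032:Sun 2036:Fri 2040:Wed 2044:Mon✓
Monday: 1932, 1960, 1988, 2016, 2044 → 5.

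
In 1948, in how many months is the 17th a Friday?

2

Check the 17th of each month of 1948: Jan 17: Sat, Feb 17: Tue, Mar 17: Wed, Apr 17: Sat, May 17: Mon, Jun 17: Thu, Jul 17: Sat, Aug 17: Tue, Sep 17: Fri, Oct 17: Sun, Nov 17: Wed, Dec 17: Fri.
Friday occurs in September, December — 2 months.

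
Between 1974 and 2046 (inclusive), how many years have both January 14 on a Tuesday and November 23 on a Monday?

2

Check each year's weekday for January 14 and November 23:
  1974: Mon/Sat  1975: Tue/Sun  1976: Wed/Tue  1977: Fri/Wed  1978: Sat/Thu  1979: Sun/Fri  1980: Mon/Sun  1981: Wed/Mon  1982: Thu/Tue  1983: Fri/Wed  1984: Sat/Fri  1985: Mon/Sat  1986: Tue/Sun  1987: Wed/Mon  …(45 more)…  2033: Fri/Wed  2034: Sat/Thu  2035: Sun/Fri  2036: Mon/Sun  2037: Wed/Mon  2038: Thu/Tue  2039: Fri/Wed  2040: Sat/Fri  2041: Mon/Sat  2042: Tue/Sun  2043: Wed/Mon  2044: Thu/Wed  2045: Sat/Thu  2046: Sun/Fri
Both conditions hold in: 1992, 2020 — 2.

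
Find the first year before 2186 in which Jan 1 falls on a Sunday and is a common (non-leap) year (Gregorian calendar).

Jan 1 advances by 2 weekdays after a leap year and by 1 after a common year.
2186: Jan 1 is Sunday.
2185: Saturday
2184: Thursday (leap)
2183: Wednesday
2182: Tuesday
2181: Monday
2180: Saturday (leap)
2179: Friday
2178: Thursday
2177: Wednesday
2176: Monday (leap)
2175: Sunday
2175 begins on a Sunday and is a common year.

2175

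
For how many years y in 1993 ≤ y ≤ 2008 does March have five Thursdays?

7

March has 31 days; it has five Thursdays when Thursday falls among the first (month-length − 28) days — i.e. when March 1 is one of Thursday/Wednesday/Tuesday.
March 1 by year: 1993:Mon 1994:Tue✓ 1995:Wed✓ 1996:Fri 1997:Sat 1998:Sun 1999:Mon 2000:Wed✓ 2001:Thu✓ 2002:Fri 2003:Sat 2004:Mon 2005:Tue✓ 2006:Wed✓ 2007:Thu✓ 2008:Sat
Years with five Thursdays: 1994, 1995, 2000, 2001, 2005, 2006, 2007 → 7.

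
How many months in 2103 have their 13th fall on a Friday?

Check the 13th of each month of 2103: Jan 13: Sat, Feb 13: Tue, Mar 13: Tue, Apr 13: Fri, May 13: Sun, Jun 13: Wed, Jul 13: Fri, Aug 13: Mon, Sep 13: Thu, Oct 13: Sat, Nov 13: Tue, Dec 13: Thu.
Friday occurs in April, July — 2 months.

2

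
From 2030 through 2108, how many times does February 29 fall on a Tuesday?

Leap years in 2030–2108: 19 of them.
Feb 29 weekday advances by 5 (mod 7) from one leap year to the next four years later (or differs when a century non-leap intervenes).
Leap-day weekdays: 2032:Sun 2036:Fri 2040:Wed 2044:Mon 2048:Sat 2052:Thu 2056:Tue✓ 2060:Sun 2064:Fri 2068:Wed 2072:Mon 2076:Sat 2080:Thu 2084:Tue✓ 2088:Sun 2092:Fri 2096:Wed 2104:Fri 2108:Wed
Tuesday: 2056, 2084 → 2.

2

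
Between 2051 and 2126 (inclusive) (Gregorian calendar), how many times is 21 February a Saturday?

11

Track 21 February's weekday year by year (advancing +1, or +2 across a Feb 29):
  2051: Tue  2052: Wed (+1)  2053: Fri (+2)  2054: Sat (+1) ✓  2055: Sun (+1)
  2056: Mon (+1)  2057: Wed (+2)  2058: Thu (+1)  2059: Fri (+1)  2060: Sat (+1) ✓
  2061: Mon (+2)  2062: Tue (+1)  2063: Wed (+1)  2064: Thu (+1)  … (48 more years) …
  2113: Tue (+2)  2114: Wed (+1)  2115: Thu (+1)  2116: Fri (+1)  2117: Sun (+2)
  2118: Mon (+1)  2119: Tue (+1)  2120: Wed (+1)  2121: Fri (+2)  2122: Sat (+1) ✓
  2123: Sun (+1)  2124: Mon (+1)  2125: Wed (+2)  2126: Thu (+1)
Saturday years: 2054, 2060, 2065, 2071, 2082, 2088, 2093, 2099, 2105, 2111, 2122 — 11 in total.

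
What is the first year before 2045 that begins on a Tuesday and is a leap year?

2036

Jan 1 advances by 2 weekdays after a leap year and by 1 after a common year.
2045: Jan 1 is Sunday.
2044: Friday (leap)
2043: Thursday
2042: Wednesday
2041: Tuesday
2040: Sunday (leap)
2039: Saturday
2038: Friday
2037: Thursday
2036: Tuesday (leap)
2036 begins on a Tuesday and is a leap year.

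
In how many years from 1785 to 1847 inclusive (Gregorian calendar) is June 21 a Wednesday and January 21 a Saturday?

Check each year's weekday for June 21 and January 21:
  1785: Tue/Fri  1786: Wed/Sat ✓  1787: Thu/Sun  1788: Sat/Mon  1789: Sun/Wed  1790: Mon/Thu  1791: Tue/Fri  1792: Thu/Sat  1793: Fri/Mon  1794: Sat/Tue  1795: Sun/Wed  1796: Tue/Thu  1797: Wed/Sat ✓  1798: Thu/Sun  …(35 more)…  1834: Sat/Tue  1835: Sun/Wed  1836: Tue/Thu  1837: Wed/Sat ✓  1838: Thu/Sun  1839: Fri/Mon  1840: Sun/Tue  1841: Mon/Thu  1842: Tue/Fri  1843: Wed/Sat ✓  1844: Fri/Sun  1845: Sat/Tue  1846: Sun/Wed  1847: Mon/Thu
Both conditions hold in: 1786, 1797, 1809, 1815, 1826, 1837, 1843 — 7.

7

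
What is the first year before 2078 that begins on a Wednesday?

Jan 1 advances by 2 weekdays after a leap year and by 1 after a common year.
2078: Jan 1 is Saturday.
2077: Friday
2076: Wednesday (leap)
2076 begins on a Wednesday

2076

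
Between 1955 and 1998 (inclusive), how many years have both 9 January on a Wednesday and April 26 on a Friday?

Check each year's weekday for 9 January and April 26:
  1955: Sun/Tue  1956: Mon/Thu  1957: Wed/Fri ✓  1958: Thu/Sat  1959: Fri/Sun  1960: Sat/Tue  1961: Mon/Wed  1962: Tue/Thu  1963: Wed/Fri ✓  1964: Thu/Sun  1965: Sat/Mon  1966: Sun/Tue  1967: Mon/Wed  1968: Tue/Fri  …(16 more)…  1985: Wed/Fri ✓  1986: Thu/Sat  1987: Fri/Sun  1988: Sat/Tue  1989: Mon/Wed  1990: Tue/Thu  1991: Wed/Fri ✓  1992: Thu/Sun  1993: Sat/Mon  1994: Sun/Tue  1995: Mon/Wed  1996: Tue/Fri  1997: Thu/Sat  1998: Fri/Sun
Both conditions hold in: 1957, 1963, 1974, 1985, 1991 — 5.

5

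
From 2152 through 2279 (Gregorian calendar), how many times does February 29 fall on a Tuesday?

Leap years in 2152–2279: 31 of them.
Feb 29 weekday advances by 5 (mod 7) from one leap year to the next four years later (or differs when a century non-leap intervenes).
Leap-day weekdays: 2152:Tue✓ 2156:Sun 2160:Fri 2164:Wed 2168:Mon 2172:Sat 2176:Thu 2180:Tue✓ 2184:Sun 2188:Fri 2192:Wed 2196:Mon 2204:Wed …(5 more)… 2228:Fri 2232:Wed 2236:Mon 2240:Sat 2244:Thu 2248:Tue✓ 2252:Sun 2256:Fri 2260:Wed 2264:Mon 2268:Sat 2272:Thu 2276:Tue✓
Tuesday: 2152, 2180, 2220, 2248, 2276 → 5.

5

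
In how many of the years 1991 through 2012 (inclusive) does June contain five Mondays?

June has 30 days; it has five Mondays when Monday falls among the first (month-length − 28) days — i.e. when June 1 is one of Monday/Sunday.
June 1 by year: 1991:Sat 1992:Mon✓ 1993:Tue 1994:Wed 1995:Thu 1996:Sat 1997:Sun✓ 1998:Mon✓ 1999:Tue 2000:Thu 2001:Fri 2002:Sat 2003:Sun✓ 2004:Tue 2005:Wed 2006:Thu 2007:Fri 2008:Sun✓ 2009:Mon✓ 2010:Tue 2011:Wed 2012:Fri
Years with five Mondays: 1992, 1997, 1998, 2003, 2008, 2009 → 6.

6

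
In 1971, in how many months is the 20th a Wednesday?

Check the 20th of each month of 1971: Jan 20: Wed, Feb 20: Sat, Mar 20: Sat, Apr 20: Tue, May 20: Thu, Jun 20: Sun, Jul 20: Tue, Aug 20: Fri, Sep 20: Mon, Oct 20: Wed, Nov 20: Sat, Dec 20: Mon.
Wednesday occurs in January, October — 2 months.

2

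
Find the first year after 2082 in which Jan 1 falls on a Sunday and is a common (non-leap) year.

2090

Jan 1 advances by 2 weekdays after a leap year and by 1 after a common year.
2082: Jan 1 is Thursday.
2083: Friday
2084: Saturday (leap)
2085: Monday
2086: Tuesday
2087: Wednesday
2088: Thursday (leap)
2089: Saturday
2090: Sunday
2090 begins on a Sunday and is a common year.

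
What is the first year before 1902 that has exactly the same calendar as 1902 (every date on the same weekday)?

Two years share a calendar iff Jan 1 falls on the same weekday and both are leap or both are common. 1902: Jan 1 is Wednesday, common year.
1901: Jan 1 Tuesday, common
1900: Jan 1 Monday, common
1899: Jan 1 Sunday, common
1898: Jan 1 Saturday, common
1897: Jan 1 Friday, common
1896: Jan 1 Wednesday, leap
1895: Jan 1 Tuesday, common
1894: Jan 1 Monday, common
1893: Jan 1 Sunday, common
1892: Jan 1 Friday, leap
1891: Jan 1 Thursday, common
1890: Jan 1 Wednesday, common
1890 matches on both conditions.

1890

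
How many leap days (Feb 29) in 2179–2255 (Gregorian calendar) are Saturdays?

Leap years in 2179–2255: 18 of them.
Feb 29 weekday advances by 5 (mod 7) from one leap year to the next four years later (or differs when a century non-leap intervenes).
Leap-day weekdays: 2180:Tue 2184:Sun 2188:Fri 2192:Wed 2196:Mon 2204:Wed 2208:Mon 2212:Sat✓ 2216:Thu 2220:Tue 2224:Sun 2228:Fri 2232:Wed 2236:Mon 2240:Sat✓ 2244:Thu 2248:Tue 2252:Sun
Saturday: 2212, 2240 → 2.

2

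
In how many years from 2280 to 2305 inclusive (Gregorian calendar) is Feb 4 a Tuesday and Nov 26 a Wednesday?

2

Check each year's weekday for Feb 4 and Nov 26:
  2280: Wed/Fri  2281: Fri/Sat  2282: Sat/Sun  2283: Sun/Mon  2284: Mon/Wed  2285: Wed/Thu  2286: Thu/Fri  2287: Fri/Sat  2288: Sat/Mon  2289: Mon/Tue  2290: Tue/Wed ✓  2291: Wed/Thu  2292: Thu/Sat  2293: Sat/Sun  2294: Sun/Mon  2295: Mon/Tue  2296: Tue/Thu  2297: Thu/Fri  2298: Fri/Sat  2299: Sat/Sun  2300: Sun/Mon  2301: Mon/Tue  2302: Tue/Wed ✓  2303: Wed/Thu  2304: Thu/Sat  2305: Sat/Sun
Both conditions hold in: 2290, 2302 — 2.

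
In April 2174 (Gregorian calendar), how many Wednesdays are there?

April 2174 has 30 days and begins on Friday.
The first Wednesday is April 6.
Wednesdays fall on 6, 13, 20, 27 — that's 4.

4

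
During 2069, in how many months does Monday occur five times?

A month of length L has five Mondays iff its first Monday is on day ≤ L−28 (so day 1–3 in a 31-day month, 1–2 in a 30-day month, day 1 in a leap February).
Checking each month of 2069: Jan starts Tue (31d); Feb starts Fri (28d); Mar starts Fri (31d); Apr starts Mon (30d) ✓; May starts Wed (31d); Jun starts Sat (30d); Jul starts Mon (31d) ✓; Aug starts Thu (31d); Sep starts Sun (30d) ✓; Oct starts Tue (31d); Nov starts Fri (30d); Dec starts Sun (31d) ✓.
Five-Monday months: April, July, September, December → 4.

4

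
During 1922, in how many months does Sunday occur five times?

5

A month of length L has five Sundays iff its first Sunday is on day ≤ L−28 (so day 1–3 in a 31-day month, 1–2 in a 30-day month, day 1 in a leap February).
Checking each month of 1922: Jan starts Sun (31d) ✓; Feb starts Wed (28d); Mar starts Wed (31d); Apr starts Sat (30d) ✓; May starts Mon (31d); Jun starts Thu (30d); Jul starts Sat (31d) ✓; Aug starts Tue (31d); Sep starts Fri (30d); Oct starts Sun (31d) ✓; Nov starts Wed (30d); Dec starts Fri (31d) ✓.
Five-Sunday months: January, April, July, October, December → 5.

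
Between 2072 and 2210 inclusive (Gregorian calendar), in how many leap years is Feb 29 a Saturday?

4

Leap years in 2072–2210: 33 of them.
Feb 29 weekday advances by 5 (mod 7) from one leap year to the next four years later (or differs when a century non-leap intervenes).
Leap-day weekdays: 2072:Mon 2076:Sat✓ 2080:Thu 2084:Tue 2088:Sun 2092:Fri 2096:Wed 2104:Fri 2108:Wed 2112:Mon 2116:Sat✓ 2120:Thu 2124:Tue …(7 more)… 2156:Sun 2160:Fri 2164:Wed 2168:Mon 2172:Sat✓ 2176:Thu 2180:Tue 2184:Sun 2188:Fri 2192:Wed 2196:Mon 2204:Wed 2208:Mon
Saturday: 2076, 2116, 2144, 2172 → 4.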